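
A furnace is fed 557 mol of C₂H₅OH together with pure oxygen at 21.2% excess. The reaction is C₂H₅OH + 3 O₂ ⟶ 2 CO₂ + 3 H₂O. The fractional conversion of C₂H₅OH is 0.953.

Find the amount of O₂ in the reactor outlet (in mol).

433 mol

Stoichiometric O₂ = 3 × 557 = 1671 mol; O₂ fed = 1671 × 1.212 = 2025 mol.
Fuel reacted = 0.953 × 557 → ξ = 530.8 mol.
Outlet (n = n₀ + ν ξ):
  C₂H₅OH: 557 − 1(530.8) = 26.18
  O₂: 2025 − 3(530.8) = 432.8
  CO₂: 0 + 2(530.8) = 1062
  H₂O: 0 + 3(530.8) = 1592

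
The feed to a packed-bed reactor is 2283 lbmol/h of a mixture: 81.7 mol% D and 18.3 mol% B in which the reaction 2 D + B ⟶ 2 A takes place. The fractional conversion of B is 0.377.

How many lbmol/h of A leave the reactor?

B reacted = 0.377 × 417.8 = 157.5 lbmol/h; ν_B = −1, so ξ = 157.5/1 = 157.5 lbmol/h.
Outlet amounts (n = n₀ + ν ξ):
  D: 1865 − 2(157.5) = 1550
  B: 417.8 − 1(157.5) = 260.3
  A: 0 + 2(157.5) = 315

315 lbmol/h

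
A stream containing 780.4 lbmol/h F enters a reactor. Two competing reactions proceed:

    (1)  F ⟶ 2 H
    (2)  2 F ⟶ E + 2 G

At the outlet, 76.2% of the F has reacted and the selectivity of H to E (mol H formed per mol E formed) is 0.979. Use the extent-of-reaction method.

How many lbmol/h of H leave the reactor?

234 lbmol/h

Conversion of F: F consumed = 0.762 × 780.4 = 594.7 lbmol/h = 1ξ₁ + 2ξ₂.
Selectivity: 2ξ₁ / (1ξ₂) = 0.979 → ξ₁ = 0.4895 ξ₂.
Substitute: (1·0.4895 + 2) ξ₂ = 594.7 → ξ₂ = 238.9 lbmol/h, ξ₁ = 116.9 lbmol/h.
Outlet amounts (n = n₀ + Σ ν·ξ):
  F: 780.4 − 1(116.9) − 2(238.9) = 185.7
  H: 0 + 2(116.9) = 233.9
  E: 0 + 1(238.9) = 238.9
  G: 0 + 2(238.9) = 477.7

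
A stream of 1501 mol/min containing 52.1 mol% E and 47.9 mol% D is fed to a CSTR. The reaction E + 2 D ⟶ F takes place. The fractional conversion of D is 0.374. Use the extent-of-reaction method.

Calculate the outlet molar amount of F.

134 mol/min

D reacted = 0.374 × 719 = 268.9 mol/min; ν_D = −2, so ξ = 268.9/2 = 134.4 mol/min.
Outlet amounts (n = n₀ + ν ξ):
  E: 782 − 1(134.4) = 647.6
  D: 719 − 2(134.4) = 450.1
  F: 0 + 1(134.4) = 134.4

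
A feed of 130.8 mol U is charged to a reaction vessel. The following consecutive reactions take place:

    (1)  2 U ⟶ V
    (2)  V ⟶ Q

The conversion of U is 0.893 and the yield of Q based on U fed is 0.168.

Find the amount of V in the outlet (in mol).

36.4 mol

Conversion of U: U consumed = 2ξ₁ = 0.893 × 130.8 → ξ₁ = 58.4 mol.
Yield of Q: 1ξ₂ / 130.8 = 0.168 → ξ₂ = 21.97 mol.
Outlet amounts (n = n₀ + Σ ν·ξ):
  U: 130.8 − 2(58.4) = 14
  V: 0 + 1(58.4) − 1(21.97) = 36.43
  Q: 0 + 1(21.97) = 21.97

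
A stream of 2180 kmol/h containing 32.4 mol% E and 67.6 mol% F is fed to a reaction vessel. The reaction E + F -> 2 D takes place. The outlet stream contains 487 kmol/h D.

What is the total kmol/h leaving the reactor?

2180 kmol/h

For D: n = n₀ + 2ξ → 487 = 0 + 2ξ, giving ξ = 243.5 kmol/h.
Outlet amounts (n = n₀ + ν ξ):
  E: 706.3 − 1(243.5) = 462.8
  F: 1474 − 1(243.5) = 1230
  D: 0 + 2(243.5) = 487
Total out = 462.8 + 1230 + 487 = 2180 kmol/h.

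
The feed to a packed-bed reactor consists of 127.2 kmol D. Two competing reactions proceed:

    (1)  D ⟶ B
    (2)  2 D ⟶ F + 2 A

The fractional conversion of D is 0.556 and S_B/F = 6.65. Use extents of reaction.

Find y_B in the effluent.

0.402

Conversion of D: D consumed = 0.556 × 127.2 = 70.72 kmol = 1ξ₁ + 2ξ₂.
Selectivity: 1ξ₁ / (1ξ₂) = 6.65 → ξ₁ = 6.65 ξ₂.
Substitute: (1·6.65 + 2) ξ₂ = 70.72 → ξ₂ = 8.176 kmol, ξ₁ = 54.37 kmol.
Outlet amounts (n = n₀ + Σ ν·ξ):
  D: 127.2 − 1(54.37) − 2(8.176) = 56.48
  B: 0 + 1(54.37) = 54.37
  F: 0 + 1(8.176) = 8.176
  A: 0 + 2(8.176) = 16.35
Total out = 135.4 kmol; y_B = 54.37 / 135.4 = 0.4016.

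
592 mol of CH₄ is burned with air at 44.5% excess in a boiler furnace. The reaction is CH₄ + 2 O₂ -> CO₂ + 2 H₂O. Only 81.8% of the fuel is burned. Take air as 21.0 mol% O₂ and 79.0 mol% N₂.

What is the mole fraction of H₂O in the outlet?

0.111

Stoichiometric O₂ = 2 × 592 = 1184 mol; O₂ fed = 1184 × 1.445 = 1711 mol.
N₂ fed = 1711 × 79/21 = 6436 mol.
Fuel reacted = 0.818 × 592 → ξ = 484.3 mol.
Outlet (n = n₀ + ν ξ):
  CH₄: 592 − 1(484.3) = 107.7
  O₂: 1711 − 2(484.3) = 742.4
  N₂: 6436 (inert)
  CO₂: 0 + 1(484.3) = 484.3
  H₂O: 0 + 2(484.3) = 968.5
Total out = 8739 mol; y_H₂O = 968.5 / 8739 = 0.1108.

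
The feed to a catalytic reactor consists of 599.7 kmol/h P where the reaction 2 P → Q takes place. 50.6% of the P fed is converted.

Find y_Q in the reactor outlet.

0.339

P reacted = 0.506 × 599.7 = 303.4 kmol/h; ν_P = −2, so ξ = 303.4/2 = 151.7 kmol/h.
Outlet amounts (n = n₀ + ν ξ):
  P: 599.7 − 2(151.7) = 296.3
  Q: 0 + 1(151.7) = 151.7
Total out = 448 kmol/h; y_Q = 151.7 / 448 = 0.3387.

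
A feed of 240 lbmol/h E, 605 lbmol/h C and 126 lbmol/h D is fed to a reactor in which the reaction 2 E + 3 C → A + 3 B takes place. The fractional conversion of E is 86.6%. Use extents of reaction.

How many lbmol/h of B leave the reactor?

E reacted = 0.866 × 240 = 207.8 lbmol/h; ν_E = −2, so ξ = 207.8/2 = 103.9 lbmol/h.
Outlet amounts (n = n₀ + ν ξ):
  E: 240 − 2(103.9) = 32.16
  C: 605 − 3(103.9) = 293.2
  A: 0 + 1(103.9) = 103.9
  B: 0 + 3(103.9) = 311.8
  D: 126 (inert)

312 lbmol/h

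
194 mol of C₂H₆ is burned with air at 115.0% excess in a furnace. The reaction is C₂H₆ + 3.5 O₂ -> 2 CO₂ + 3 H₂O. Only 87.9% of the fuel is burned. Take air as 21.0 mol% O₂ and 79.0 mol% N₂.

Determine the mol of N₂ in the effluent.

5490 mol

Stoichiometric O₂ = 3.5 × 194 = 679 mol; O₂ fed = 679 × 2.150 = 1460 mol.
N₂ fed = 1460 × 79/21 = 5492 mol.
Fuel reacted = 0.879 × 194 → ξ = 170.5 mol.
Outlet (n = n₀ + ν ξ):
  C₂H₆: 194 − 1(170.5) = 23.47
  O₂: 1460 − 3.5(170.5) = 863
  N₂: 5492 (inert)
  CO₂: 0 + 2(170.5) = 341.1
  H₂O: 0 + 3(170.5) = 511.6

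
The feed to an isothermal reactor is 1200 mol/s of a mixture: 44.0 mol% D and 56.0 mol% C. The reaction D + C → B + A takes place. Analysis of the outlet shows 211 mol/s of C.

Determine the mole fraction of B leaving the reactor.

For C: n = n₀ − 1ξ → 211 = 672 − 1ξ, giving ξ = 461 mol/s.
Outlet amounts (n = n₀ + ν ξ):
  D: 528 − 1(461) = 67
  C: 672 − 1(461) = 211
  B: 0 + 1(461) = 461
  A: 0 + 1(461) = 461
Total out = 1200 mol/s; y_B = 461 / 1200 = 0.3842.

0.384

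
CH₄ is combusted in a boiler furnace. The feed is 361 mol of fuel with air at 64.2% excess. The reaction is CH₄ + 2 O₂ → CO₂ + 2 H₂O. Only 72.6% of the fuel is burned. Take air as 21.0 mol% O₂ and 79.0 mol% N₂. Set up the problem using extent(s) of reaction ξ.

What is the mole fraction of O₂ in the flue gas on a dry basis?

Stoichiometric O₂ = 2 × 361 = 722 mol; O₂ fed = 722 × 1.642 = 1186 mol.
N₂ fed = 1186 × 79/21 = 4460 mol.
Fuel reacted = 0.726 × 361 → ξ = 262.1 mol.
Outlet (n = n₀ + ν ξ):
  CH₄: 361 − 1(262.1) = 98.91
  O₂: 1186 − 2(262.1) = 661.4
  N₂: 4460 (inert)
  CO₂: 0 + 1(262.1) = 262.1
  H₂O: 0 + 2(262.1) = 524.2
Dry total = 5482 mol; y_O₂ (dry) = 661.4 / 5482 = 0.1206.

0.121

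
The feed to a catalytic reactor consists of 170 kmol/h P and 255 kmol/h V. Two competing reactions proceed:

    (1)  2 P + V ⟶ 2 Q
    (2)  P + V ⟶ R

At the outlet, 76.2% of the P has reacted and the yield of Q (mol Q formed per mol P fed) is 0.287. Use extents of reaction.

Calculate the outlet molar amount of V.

150 kmol/h

Yield of Q: 2ξ₁ / 170 = 0.287 → ξ₁ = 24.39 kmol/h.
Conversion of P: 2ξ₁ + 1ξ₂ = 0.762 × 170 = 129.5 → ξ₂ = 80.75 kmol/h.
Outlet amounts (n = n₀ + Σ ν·ξ):
  P: 170 − 2(24.39) − 1(80.75) = 40.46
  V: 255 − 1(24.39) − 1(80.75) = 149.9
  Q: 0 + 2(24.39) = 48.79
  R: 0 + 1(80.75) = 80.75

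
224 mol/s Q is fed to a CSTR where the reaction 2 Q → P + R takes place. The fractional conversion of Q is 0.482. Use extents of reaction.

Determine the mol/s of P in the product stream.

Q reacted = 0.482 × 224 = 108 mol/s; ν_Q = −2, so ξ = 108/2 = 53.98 mol/s.
Outlet amounts (n = n₀ + ν ξ):
  Q: 224 − 2(53.98) = 116
  P: 0 + 1(53.98) = 53.98
  R: 0 + 1(53.98) = 53.98

54 mol/s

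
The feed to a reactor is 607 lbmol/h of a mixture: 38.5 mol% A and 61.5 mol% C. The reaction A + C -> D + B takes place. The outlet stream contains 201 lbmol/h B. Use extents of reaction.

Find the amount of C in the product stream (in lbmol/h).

For B: n = n₀ + 1ξ → 201 = 0 + 1ξ, giving ξ = 201 lbmol/h.
Outlet amounts (n = n₀ + ν ξ):
  A: 233.7 − 1(201) = 32.69
  C: 373.3 − 1(201) = 172.3
  D: 0 + 1(201) = 201
  B: 0 + 1(201) = 201

172 lbmol/h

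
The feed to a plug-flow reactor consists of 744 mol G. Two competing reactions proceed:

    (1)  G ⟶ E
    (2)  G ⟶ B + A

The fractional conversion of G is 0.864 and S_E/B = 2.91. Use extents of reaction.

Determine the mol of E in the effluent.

478 mol

Conversion of G: G consumed = 0.864 × 744 = 642.8 mol = 1ξ₁ + 1ξ₂.
Selectivity: 1ξ₁ / (1ξ₂) = 2.91 → ξ₁ = 2.91 ξ₂.
Substitute: (1·2.91 + 1) ξ₂ = 642.8 → ξ₂ = 164.4 mol, ξ₁ = 478.4 mol.
Outlet amounts (n = n₀ + Σ ν·ξ):
  G: 744 − 1(478.4) − 1(164.4) = 101.2
  E: 0 + 1(478.4) = 478.4
  B: 0 + 1(164.4) = 164.4
  A: 0 + 1(164.4) = 164.4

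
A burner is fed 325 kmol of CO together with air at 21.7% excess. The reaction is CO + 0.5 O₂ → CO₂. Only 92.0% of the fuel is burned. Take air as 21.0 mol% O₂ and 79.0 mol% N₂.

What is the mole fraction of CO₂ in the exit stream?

Stoichiometric O₂ = 0.5 × 325 = 162.5 kmol; O₂ fed = 162.5 × 1.217 = 197.8 kmol.
N₂ fed = 197.8 × 79/21 = 744 kmol.
Fuel reacted = 0.92 × 325 → ξ = 299 kmol.
Outlet (n = n₀ + ν ξ):
  CO: 325 − 1(299) = 26
  O₂: 197.8 − 0.5(299) = 48.26
  N₂: 744 (inert)
  CO₂: 0 + 1(299) = 299
Total out = 1117 kmol; y_CO₂ = 299 / 1117 = 0.2676.

0.268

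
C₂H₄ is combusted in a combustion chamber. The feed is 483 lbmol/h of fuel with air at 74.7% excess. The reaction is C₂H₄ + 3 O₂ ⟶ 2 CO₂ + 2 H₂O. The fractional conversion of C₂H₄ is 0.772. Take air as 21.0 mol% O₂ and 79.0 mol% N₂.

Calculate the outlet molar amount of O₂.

1410 lbmol/h

Stoichiometric O₂ = 3 × 483 = 1449 lbmol/h; O₂ fed = 1449 × 1.747 = 2531 lbmol/h.
N₂ fed = 2531 × 79/21 = 9523 lbmol/h.
Fuel reacted = 0.772 × 483 → ξ = 372.9 lbmol/h.
Outlet (n = n₀ + ν ξ):
  C₂H₄: 483 − 1(372.9) = 110.1
  O₂: 2531 − 3(372.9) = 1413
  N₂: 9523 (inert)
  CO₂: 0 + 2(372.9) = 745.8
  H₂O: 0 + 2(372.9) = 745.8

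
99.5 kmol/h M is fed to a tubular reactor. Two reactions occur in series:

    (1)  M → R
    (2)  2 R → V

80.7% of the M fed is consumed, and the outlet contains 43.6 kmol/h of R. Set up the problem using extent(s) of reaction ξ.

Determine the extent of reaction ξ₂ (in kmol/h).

Conversion of M: M consumed = 1ξ₁ = 0.807 × 99.5 → ξ₁ = 80.3 kmol/h.
R balance: n_R = 0 + 1ξ₁ − 2ξ₂ = 43.6 → ξ₂ = (1·80.3 − 43.6)/2 = 18.35 kmol/h.
Outlet amounts (n = n₀ + Σ ν·ξ):
  M: 99.5 − 1(80.3) = 19.2
  R: 0 + 1(80.3) − 2(18.35) = 43.6
  V: 0 + 1(18.35) = 18.35

ξ₂ = 18.3 kmol/h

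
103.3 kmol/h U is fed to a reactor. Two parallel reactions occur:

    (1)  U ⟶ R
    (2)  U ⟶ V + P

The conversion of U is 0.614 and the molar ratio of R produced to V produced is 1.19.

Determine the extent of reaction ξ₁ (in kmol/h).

Conversion of U: U consumed = 0.614 × 103.3 = 63.43 kmol/h = 1ξ₁ + 1ξ₂.
Selectivity: 1ξ₁ / (1ξ₂) = 1.19 → ξ₁ = 1.19 ξ₂.
Substitute: (1·1.19 + 1) ξ₂ = 63.43 → ξ₂ = 28.96 kmol/h, ξ₁ = 34.46 kmol/h.
Outlet amounts (n = n₀ + Σ ν·ξ):
  U: 103.3 − 1(34.46) − 1(28.96) = 39.87
  R: 0 + 1(34.46) = 34.46
  V: 0 + 1(28.96) = 28.96
  P: 0 + 1(28.96) = 28.96

ξ₁ = 34.5 kmol/h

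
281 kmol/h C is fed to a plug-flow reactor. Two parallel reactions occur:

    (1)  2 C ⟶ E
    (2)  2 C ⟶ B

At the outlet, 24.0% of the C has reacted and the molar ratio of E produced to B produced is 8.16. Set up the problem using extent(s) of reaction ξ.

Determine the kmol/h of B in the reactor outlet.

3.68 kmol/h

Conversion of C: C consumed = 0.24 × 281 = 67.44 kmol/h = 2ξ₁ + 2ξ₂.
Selectivity: 1ξ₁ / (1ξ₂) = 8.16 → ξ₁ = 8.16 ξ₂.
Substitute: (2·8.16 + 2) ξ₂ = 67.44 → ξ₂ = 3.681 kmol/h, ξ₁ = 30.04 kmol/h.
Outlet amounts (n = n₀ + Σ ν·ξ):
  C: 281 − 2(30.04) − 2(3.681) = 213.6
  E: 0 + 1(30.04) = 30.04
  B: 0 + 1(3.681) = 3.681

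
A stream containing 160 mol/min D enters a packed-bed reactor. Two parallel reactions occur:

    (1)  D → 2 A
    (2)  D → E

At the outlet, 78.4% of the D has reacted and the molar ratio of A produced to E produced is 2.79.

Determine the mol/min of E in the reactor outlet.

Conversion of D: D consumed = 0.784 × 160 = 125.4 mol/min = 1ξ₁ + 1ξ₂.
Selectivity: 2ξ₁ / (1ξ₂) = 2.79 → ξ₁ = 1.395 ξ₂.
Substitute: (1·1.395 + 1) ξ₂ = 125.4 → ξ₂ = 52.38 mol/min, ξ₁ = 73.06 mol/min.
Outlet amounts (n = n₀ + Σ ν·ξ):
  D: 160 − 1(73.06) − 1(52.38) = 34.56
  A: 0 + 2(73.06) = 146.1
  E: 0 + 1(52.38) = 52.38

52.4 mol/min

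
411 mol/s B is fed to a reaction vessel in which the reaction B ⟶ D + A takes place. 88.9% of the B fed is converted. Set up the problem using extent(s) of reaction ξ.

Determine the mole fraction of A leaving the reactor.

B reacted = 0.889 × 411 = 365.4 mol/s; ν_B = −1, so ξ = 365.4/1 = 365.4 mol/s.
Outlet amounts (n = n₀ + ν ξ):
  B: 411 − 1(365.4) = 45.62
  D: 0 + 1(365.4) = 365.4
  A: 0 + 1(365.4) = 365.4
Total out = 776.4 mol/s; y_A = 365.4 / 776.4 = 0.4706.

0.471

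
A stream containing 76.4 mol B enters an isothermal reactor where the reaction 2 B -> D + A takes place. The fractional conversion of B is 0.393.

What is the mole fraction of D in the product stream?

0.197

B reacted = 0.393 × 76.4 = 30.03 mol; ν_B = −2, so ξ = 30.03/2 = 15.01 mol.
Outlet amounts (n = n₀ + ν ξ):
  B: 76.4 − 2(15.01) = 46.37
  D: 0 + 1(15.01) = 15.01
  A: 0 + 1(15.01) = 15.01
Total out = 76.4 mol; y_D = 15.01 / 76.4 = 0.1965.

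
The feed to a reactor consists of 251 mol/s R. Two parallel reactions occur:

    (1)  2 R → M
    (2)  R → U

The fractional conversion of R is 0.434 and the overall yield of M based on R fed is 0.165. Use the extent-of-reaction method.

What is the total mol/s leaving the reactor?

210 mol/s

Yield of M: 1ξ₁ / 251 = 0.165 → ξ₁ = 41.41 mol/s.
Conversion of R: 2ξ₁ + 1ξ₂ = 0.434 × 251 = 108.9 → ξ₂ = 26.1 mol/s.
Outlet amounts (n = n₀ + Σ ν·ξ):
  R: 251 − 2(41.41) − 1(26.1) = 142.1
  M: 0 + 1(41.41) = 41.41
  U: 0 + 1(26.1) = 26.1
Total out = 142.1 + 41.41 + 26.1 = 209.6 mol/s.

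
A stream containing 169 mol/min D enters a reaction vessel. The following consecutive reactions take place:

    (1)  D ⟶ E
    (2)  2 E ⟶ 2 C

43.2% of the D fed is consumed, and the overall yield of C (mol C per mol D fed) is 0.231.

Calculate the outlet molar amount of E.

Conversion of D: D consumed = 1ξ₁ = 0.432 × 169 → ξ₁ = 73.01 mol/min.
Yield of C: 2ξ₂ / 169 = 0.231 → ξ₂ = 19.52 mol/min.
Outlet amounts (n = n₀ + Σ ν·ξ):
  D: 169 − 1(73.01) = 95.99
  E: 0 + 1(73.01) − 2(19.52) = 33.97
  C: 0 + 2(19.52) = 39.04

34 mol/min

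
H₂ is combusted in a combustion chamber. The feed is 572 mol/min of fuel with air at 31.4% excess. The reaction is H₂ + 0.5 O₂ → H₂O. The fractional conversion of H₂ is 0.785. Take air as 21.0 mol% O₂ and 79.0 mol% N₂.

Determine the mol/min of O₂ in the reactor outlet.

151 mol/min

Stoichiometric O₂ = 0.5 × 572 = 286 mol/min; O₂ fed = 286 × 1.314 = 375.8 mol/min.
N₂ fed = 375.8 × 79/21 = 1414 mol/min.
Fuel reacted = 0.785 × 572 → ξ = 449 mol/min.
Outlet (n = n₀ + ν ξ):
  H₂: 572 − 1(449) = 123
  O₂: 375.8 − 0.5(449) = 151.3
  N₂: 1414 (inert)
  H₂O: 0 + 1(449) = 449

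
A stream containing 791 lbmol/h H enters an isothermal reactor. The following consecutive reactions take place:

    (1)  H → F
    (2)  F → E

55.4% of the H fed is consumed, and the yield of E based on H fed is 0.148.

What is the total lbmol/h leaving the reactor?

Conversion of H: H consumed = 1ξ₁ = 0.554 × 791 → ξ₁ = 438.2 lbmol/h.
Yield of E: 1ξ₂ / 791 = 0.148 → ξ₂ = 117.1 lbmol/h.
Outlet amounts (n = n₀ + Σ ν·ξ):
  H: 791 − 1(438.2) = 352.8
  F: 0 + 1(438.2) − 1(117.1) = 321.1
  E: 0 + 1(117.1) = 117.1
Total out = 352.8 + 321.1 + 117.1 = 791 lbmol/h.

791 lbmol/h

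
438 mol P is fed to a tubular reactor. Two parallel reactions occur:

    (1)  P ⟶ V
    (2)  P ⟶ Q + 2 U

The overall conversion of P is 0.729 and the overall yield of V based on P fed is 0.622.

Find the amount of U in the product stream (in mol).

93.7 mol

Yield of V: 1ξ₁ / 438 = 0.622 → ξ₁ = 272.4 mol.
Conversion of P: 1ξ₁ + 1ξ₂ = 0.729 × 438 = 319.3 → ξ₂ = 46.87 mol.
Outlet amounts (n = n₀ + Σ ν·ξ):
  P: 438 − 1(272.4) − 1(46.87) = 118.7
  V: 0 + 1(272.4) = 272.4
  Q: 0 + 1(46.87) = 46.87
  U: 0 + 2(46.87) = 93.73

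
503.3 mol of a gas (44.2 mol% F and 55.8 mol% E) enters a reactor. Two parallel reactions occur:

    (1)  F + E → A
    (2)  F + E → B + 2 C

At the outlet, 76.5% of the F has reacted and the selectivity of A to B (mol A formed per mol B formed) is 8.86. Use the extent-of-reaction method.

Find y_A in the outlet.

Conversion of F: F consumed = 0.765 × 222.5 = 170.2 mol = 1ξ₁ + 1ξ₂.
Selectivity: 1ξ₁ / (1ξ₂) = 8.86 → ξ₁ = 8.86 ξ₂.
Substitute: (1·8.86 + 1) ξ₂ = 170.2 → ξ₂ = 17.26 mol, ξ₁ = 152.9 mol.
Outlet amounts (n = n₀ + Σ ν·ξ):
  F: 222.5 − 1(152.9) − 1(17.26) = 52.28
  E: 280.8 − 1(152.9) − 1(17.26) = 110.7
  A: 0 + 1(152.9) = 152.9
  B: 0 + 1(17.26) = 17.26
  C: 0 + 2(17.26) = 34.52
Total out = 367.6 mol; y_A = 152.9 / 367.6 = 0.416.

0.416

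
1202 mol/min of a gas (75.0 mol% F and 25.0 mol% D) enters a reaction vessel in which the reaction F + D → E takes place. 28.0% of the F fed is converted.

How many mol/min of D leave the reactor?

F reacted = 0.28 × 901.5 = 252.4 mol/min; ν_F = −1, so ξ = 252.4/1 = 252.4 mol/min.
Outlet amounts (n = n₀ + ν ξ):
  F: 901.5 − 1(252.4) = 649.1
  D: 300.5 − 1(252.4) = 48.08
  E: 0 + 1(252.4) = 252.4

48.1 mol/min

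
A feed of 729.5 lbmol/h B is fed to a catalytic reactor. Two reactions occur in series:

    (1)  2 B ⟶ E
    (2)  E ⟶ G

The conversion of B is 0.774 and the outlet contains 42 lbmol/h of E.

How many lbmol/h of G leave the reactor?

Conversion of B: B consumed = 2ξ₁ = 0.774 × 729.5 → ξ₁ = 282.3 lbmol/h.
E balance: n_E = 0 + 1ξ₁ − 1ξ₂ = 42 → ξ₂ = (1·282.3 − 42)/1 = 240.3 lbmol/h.
Outlet amounts (n = n₀ + Σ ν·ξ):
  B: 729.5 − 2(282.3) = 164.9
  E: 0 + 1(282.3) − 1(240.3) = 42
  G: 0 + 1(240.3) = 240.3

240 lbmol/h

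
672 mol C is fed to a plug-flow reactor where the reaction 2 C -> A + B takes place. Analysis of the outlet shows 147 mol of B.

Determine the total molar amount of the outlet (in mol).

672 mol

For B: n = n₀ + 1ξ → 147 = 0 + 1ξ, giving ξ = 147 mol.
Outlet amounts (n = n₀ + ν ξ):
  C: 672 − 2(147) = 378
  A: 0 + 1(147) = 147
  B: 0 + 1(147) = 147
Total out = 378 + 147 + 147 = 672 mol.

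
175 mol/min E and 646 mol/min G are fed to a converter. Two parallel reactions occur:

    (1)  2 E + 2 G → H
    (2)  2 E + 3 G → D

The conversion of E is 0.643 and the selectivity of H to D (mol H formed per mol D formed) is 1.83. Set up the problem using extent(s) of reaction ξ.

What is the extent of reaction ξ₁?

ξ₁ = 36.4 mol/min

Conversion of E: E consumed = 0.643 × 175 = 112.5 mol/min = 2ξ₁ + 2ξ₂.
Selectivity: 1ξ₁ / (1ξ₂) = 1.83 → ξ₁ = 1.83 ξ₂.
Substitute: (2·1.83 + 2) ξ₂ = 112.5 → ξ₂ = 19.88 mol/min, ξ₁ = 36.38 mol/min.
Outlet amounts (n = n₀ + Σ ν·ξ):
  E: 175 − 2(36.38) − 2(19.88) = 62.47
  G: 646 − 2(36.38) − 3(19.88) = 513.6
  H: 0 + 1(36.38) = 36.38
  D: 0 + 1(19.88) = 19.88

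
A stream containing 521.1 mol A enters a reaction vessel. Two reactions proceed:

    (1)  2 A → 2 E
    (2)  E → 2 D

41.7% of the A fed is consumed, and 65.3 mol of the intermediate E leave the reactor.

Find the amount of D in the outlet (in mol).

Conversion of A: A consumed = 2ξ₁ = 0.417 × 521.1 → ξ₁ = 108.6 mol.
E balance: n_E = 0 + 2ξ₁ − 1ξ₂ = 65.3 → ξ₂ = (2·108.6 − 65.3)/1 = 152 mol.
Outlet amounts (n = n₀ + Σ ν·ξ):
  A: 521.1 − 2(108.6) = 303.8
  E: 0 + 2(108.6) − 1(152) = 65.3
  D: 0 + 2(152) = 304

304 mol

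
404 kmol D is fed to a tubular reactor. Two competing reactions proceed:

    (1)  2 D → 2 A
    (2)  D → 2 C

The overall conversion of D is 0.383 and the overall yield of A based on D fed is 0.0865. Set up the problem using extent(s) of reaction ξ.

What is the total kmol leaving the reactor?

Yield of A: 2ξ₁ / 404 = 0.0865 → ξ₁ = 17.47 kmol.
Conversion of D: 2ξ₁ + 1ξ₂ = 0.383 × 404 = 154.7 → ξ₂ = 119.8 kmol.
Outlet amounts (n = n₀ + Σ ν·ξ):
  D: 404 − 2(17.47) − 1(119.8) = 249.3
  A: 0 + 2(17.47) = 34.95
  C: 0 + 2(119.8) = 239.6
Total out = 249.3 + 34.95 + 239.6 = 523.8 kmol.

524 kmol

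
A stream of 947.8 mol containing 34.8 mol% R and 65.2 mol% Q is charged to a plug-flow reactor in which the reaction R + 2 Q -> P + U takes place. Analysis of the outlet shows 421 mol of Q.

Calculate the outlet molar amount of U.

98.5 mol

For Q: n = n₀ − 2ξ → 421 = 618 − 2ξ, giving ξ = 98.48 mol.
Outlet amounts (n = n₀ + ν ξ):
  R: 329.8 − 1(98.48) = 231.4
  Q: 618 − 2(98.48) = 421
  P: 0 + 1(98.48) = 98.48
  U: 0 + 1(98.48) = 98.48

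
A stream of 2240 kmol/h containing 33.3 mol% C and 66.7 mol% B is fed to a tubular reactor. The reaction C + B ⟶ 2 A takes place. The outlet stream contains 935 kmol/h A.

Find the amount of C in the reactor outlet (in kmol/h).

For A: n = n₀ + 2ξ → 935 = 0 + 2ξ, giving ξ = 467.5 kmol/h.
Outlet amounts (n = n₀ + ν ξ):
  C: 745.9 − 1(467.5) = 278.4
  B: 1494 − 1(467.5) = 1027
  A: 0 + 2(467.5) = 935

278 kmol/h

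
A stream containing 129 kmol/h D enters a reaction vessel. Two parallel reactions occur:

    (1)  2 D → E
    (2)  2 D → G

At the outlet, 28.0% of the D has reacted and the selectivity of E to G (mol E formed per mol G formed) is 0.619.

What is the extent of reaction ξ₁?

Conversion of D: D consumed = 0.28 × 129 = 36.12 kmol/h = 2ξ₁ + 2ξ₂.
Selectivity: 1ξ₁ / (1ξ₂) = 0.619 → ξ₁ = 0.619 ξ₂.
Substitute: (2·0.619 + 2) ξ₂ = 36.12 → ξ₂ = 11.16 kmol/h, ξ₁ = 6.905 kmol/h.
Outlet amounts (n = n₀ + Σ ν·ξ):
  D: 129 − 2(6.905) − 2(11.16) = 92.88
  E: 0 + 1(6.905) = 6.905
  G: 0 + 1(11.16) = 11.16

ξ₁ = 6.9 kmol/h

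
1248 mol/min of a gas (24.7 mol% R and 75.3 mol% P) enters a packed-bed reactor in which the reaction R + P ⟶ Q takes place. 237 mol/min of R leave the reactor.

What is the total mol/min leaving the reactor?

For R: n = n₀ − 1ξ → 237 = 308.3 − 1ξ, giving ξ = 71.26 mol/min.
Outlet amounts (n = n₀ + ν ξ):
  R: 308.3 − 1(71.26) = 237
  P: 939.7 − 1(71.26) = 868.5
  Q: 0 + 1(71.26) = 71.26
Total out = 237 + 868.5 + 71.26 = 1177 mol/min.

1180 mol/min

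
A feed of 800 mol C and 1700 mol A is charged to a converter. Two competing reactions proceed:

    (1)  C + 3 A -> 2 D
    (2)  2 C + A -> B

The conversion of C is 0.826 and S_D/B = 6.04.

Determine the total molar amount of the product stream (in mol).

1440 mol

Conversion of C: C consumed = 0.826 × 800 = 660.8 mol = 1ξ₁ + 2ξ₂.
Selectivity: 2ξ₁ / (1ξ₂) = 6.04 → ξ₁ = 3.02 ξ₂.
Substitute: (1·3.02 + 2) ξ₂ = 660.8 → ξ₂ = 131.6 mol, ξ₁ = 397.5 mol.
Outlet amounts (n = n₀ + Σ ν·ξ):
  C: 800 − 1(397.5) − 2(131.6) = 139.2
  A: 1700 − 3(397.5) − 1(131.6) = 375.8
  D: 0 + 2(397.5) = 795.1
  B: 0 + 1(131.6) = 131.6
Total out = 139.2 + 375.8 + 795.1 + 131.6 = 1442 mol.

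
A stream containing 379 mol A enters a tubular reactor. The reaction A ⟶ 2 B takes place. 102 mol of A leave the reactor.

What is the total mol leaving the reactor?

656 mol

For A: n = n₀ − 1ξ → 102 = 379 − 1ξ, giving ξ = 277 mol.
Outlet amounts (n = n₀ + ν ξ):
  A: 379 − 1(277) = 102
  B: 0 + 2(277) = 554
Total out = 102 + 554 = 656 mol.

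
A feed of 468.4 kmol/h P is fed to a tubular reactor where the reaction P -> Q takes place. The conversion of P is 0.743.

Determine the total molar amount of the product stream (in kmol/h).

P reacted = 0.743 × 468.4 = 348 kmol/h; ν_P = −1, so ξ = 348/1 = 348 kmol/h.
Outlet amounts (n = n₀ + ν ξ):
  P: 468.4 − 1(348) = 120.4
  Q: 0 + 1(348) = 348
Total out = 120.4 + 348 = 468.4 kmol/h.

468 kmol/h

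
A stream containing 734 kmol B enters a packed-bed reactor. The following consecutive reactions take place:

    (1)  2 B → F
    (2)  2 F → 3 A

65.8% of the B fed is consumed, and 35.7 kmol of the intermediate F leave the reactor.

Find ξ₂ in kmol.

Conversion of B: B consumed = 2ξ₁ = 0.658 × 734 → ξ₁ = 241.5 kmol.
F balance: n_F = 0 + 1ξ₁ − 2ξ₂ = 35.7 → ξ₂ = (1·241.5 − 35.7)/2 = 102.9 kmol.
Outlet amounts (n = n₀ + Σ ν·ξ):
  B: 734 − 2(241.5) = 251
  F: 0 + 1(241.5) − 2(102.9) = 35.7
  A: 0 + 3(102.9) = 308.7

ξ₂ = 103 kmol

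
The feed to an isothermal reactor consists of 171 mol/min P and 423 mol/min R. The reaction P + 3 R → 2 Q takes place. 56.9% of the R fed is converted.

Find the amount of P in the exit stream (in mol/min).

90.8 mol/min

R reacted = 0.569 × 423 = 240.7 mol/min; ν_R = −3, so ξ = 240.7/3 = 80.23 mol/min.
Outlet amounts (n = n₀ + ν ξ):
  P: 171 − 1(80.23) = 90.77
  R: 423 − 3(80.23) = 182.3
  Q: 0 + 2(80.23) = 160.5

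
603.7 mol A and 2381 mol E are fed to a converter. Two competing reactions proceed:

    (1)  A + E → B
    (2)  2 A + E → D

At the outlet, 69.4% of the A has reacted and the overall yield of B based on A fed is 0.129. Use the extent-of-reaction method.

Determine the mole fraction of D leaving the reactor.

0.0665

Yield of B: 1ξ₁ / 603.7 = 0.129 → ξ₁ = 77.88 mol.
Conversion of A: 1ξ₁ + 2ξ₂ = 0.694 × 603.7 = 419 → ξ₂ = 170.5 mol.
Outlet amounts (n = n₀ + Σ ν·ξ):
  A: 603.7 − 1(77.88) − 2(170.5) = 184.7
  E: 2381 − 1(77.88) − 1(170.5) = 2133
  B: 0 + 1(77.88) = 77.88
  D: 0 + 1(170.5) = 170.5
Total out = 2566 mol; y_D = 170.5 / 2566 = 0.06647.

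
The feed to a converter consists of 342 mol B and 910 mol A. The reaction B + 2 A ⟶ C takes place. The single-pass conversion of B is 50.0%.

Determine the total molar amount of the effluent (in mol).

B reacted = 0.5 × 342 = 171 mol; ν_B = −1, so ξ = 171/1 = 171 mol.
Outlet amounts (n = n₀ + ν ξ):
  B: 342 − 1(171) = 171
  A: 910 − 2(171) = 568
  C: 0 + 1(171) = 171
Total out = 171 + 568 + 171 = 910 mol.

910 mol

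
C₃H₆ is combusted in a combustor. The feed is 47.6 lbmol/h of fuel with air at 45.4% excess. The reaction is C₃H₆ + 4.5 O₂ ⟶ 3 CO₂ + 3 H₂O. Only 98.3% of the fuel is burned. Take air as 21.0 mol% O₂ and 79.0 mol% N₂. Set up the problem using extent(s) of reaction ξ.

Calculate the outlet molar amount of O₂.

Stoichiometric O₂ = 4.5 × 47.6 = 214.2 lbmol/h; O₂ fed = 214.2 × 1.454 = 311.4 lbmol/h.
N₂ fed = 311.4 × 79/21 = 1172 lbmol/h.
Fuel reacted = 0.983 × 47.6 → ξ = 46.79 lbmol/h.
Outlet (n = n₀ + ν ξ):
  C₃H₆: 47.6 − 1(46.79) = 0.8092
  O₂: 311.4 − 4.5(46.79) = 100.9
  N₂: 1172 (inert)
  CO₂: 0 + 3(46.79) = 140.4
  H₂O: 0 + 3(46.79) = 140.4

101 lbmol/h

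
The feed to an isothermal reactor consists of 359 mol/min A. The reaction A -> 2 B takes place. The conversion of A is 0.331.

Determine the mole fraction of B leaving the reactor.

A reacted = 0.331 × 359 = 118.8 mol/min; ν_A = −1, so ξ = 118.8/1 = 118.8 mol/min.
Outlet amounts (n = n₀ + ν ξ):
  A: 359 − 1(118.8) = 240.2
  B: 0 + 2(118.8) = 237.7
Total out = 477.8 mol/min; y_B = 237.7 / 477.8 = 0.4974.

0.497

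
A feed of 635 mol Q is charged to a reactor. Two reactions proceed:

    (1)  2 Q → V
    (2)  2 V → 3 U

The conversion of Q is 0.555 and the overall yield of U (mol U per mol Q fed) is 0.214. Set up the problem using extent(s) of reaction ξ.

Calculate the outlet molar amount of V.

Conversion of Q: Q consumed = 2ξ₁ = 0.555 × 635 → ξ₁ = 176.2 mol.
Yield of U: 3ξ₂ / 635 = 0.214 → ξ₂ = 45.3 mol.
Outlet amounts (n = n₀ + Σ ν·ξ):
  Q: 635 − 2(176.2) = 282.6
  V: 0 + 1(176.2) − 2(45.3) = 85.62
  U: 0 + 3(45.3) = 135.9

85.6 mol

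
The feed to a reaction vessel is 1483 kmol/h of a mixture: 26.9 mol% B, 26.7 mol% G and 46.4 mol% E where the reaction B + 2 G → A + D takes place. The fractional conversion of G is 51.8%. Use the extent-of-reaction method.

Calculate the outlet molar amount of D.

G reacted = 0.518 × 396 = 205.1 kmol/h; ν_G = −2, so ξ = 205.1/2 = 102.6 kmol/h.
Outlet amounts (n = n₀ + ν ξ):
  B: 398.9 − 1(102.6) = 296.4
  G: 396 − 2(102.6) = 190.9
  A: 0 + 1(102.6) = 102.6
  D: 0 + 1(102.6) = 102.6
  E: 688.1 (inert)

103 kmol/h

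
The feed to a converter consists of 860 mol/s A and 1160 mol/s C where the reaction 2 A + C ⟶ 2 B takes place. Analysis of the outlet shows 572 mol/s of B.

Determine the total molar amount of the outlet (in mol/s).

1730 mol/s

For B: n = n₀ + 2ξ → 572 = 0 + 2ξ, giving ξ = 286 mol/s.
Outlet amounts (n = n₀ + ν ξ):
  A: 860 − 2(286) = 288
  C: 1160 − 1(286) = 874
  B: 0 + 2(286) = 572
Total out = 288 + 874 + 572 = 1734 mol/s.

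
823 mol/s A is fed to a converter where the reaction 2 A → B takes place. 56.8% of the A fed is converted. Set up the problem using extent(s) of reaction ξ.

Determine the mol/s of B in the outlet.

234 mol/s

A reacted = 0.568 × 823 = 467.5 mol/s; ν_A = −2, so ξ = 467.5/2 = 233.7 mol/s.
Outlet amounts (n = n₀ + ν ξ):
  A: 823 − 2(233.7) = 355.5
  B: 0 + 1(233.7) = 233.7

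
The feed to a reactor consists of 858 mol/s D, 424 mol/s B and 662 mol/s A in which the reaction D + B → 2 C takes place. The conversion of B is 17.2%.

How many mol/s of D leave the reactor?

785 mol/s

B reacted = 0.172 × 424 = 72.93 mol/s; ν_B = −1, so ξ = 72.93/1 = 72.93 mol/s.
Outlet amounts (n = n₀ + ν ξ):
  D: 858 − 1(72.93) = 785.1
  B: 424 − 1(72.93) = 351.1
  C: 0 + 2(72.93) = 145.9
  A: 662 (inert)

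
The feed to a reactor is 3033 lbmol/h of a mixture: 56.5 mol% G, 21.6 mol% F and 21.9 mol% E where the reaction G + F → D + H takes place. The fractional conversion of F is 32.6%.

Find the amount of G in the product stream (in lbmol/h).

1500 lbmol/h

F reacted = 0.326 × 655.1 = 213.6 lbmol/h; ν_F = −1, so ξ = 213.6/1 = 213.6 lbmol/h.
Outlet amounts (n = n₀ + ν ξ):
  G: 1714 − 1(213.6) = 1500
  F: 655.1 − 1(213.6) = 441.6
  D: 0 + 1(213.6) = 213.6
  H: 0 + 1(213.6) = 213.6
  E: 664.2 (inert)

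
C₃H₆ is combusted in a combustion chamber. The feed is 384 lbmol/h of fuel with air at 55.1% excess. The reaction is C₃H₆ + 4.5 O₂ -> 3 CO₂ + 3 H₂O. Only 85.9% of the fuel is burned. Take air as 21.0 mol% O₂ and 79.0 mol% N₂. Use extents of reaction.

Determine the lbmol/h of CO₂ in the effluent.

990 lbmol/h

Stoichiometric O₂ = 4.5 × 384 = 1728 lbmol/h; O₂ fed = 1728 × 1.551 = 2680 lbmol/h.
N₂ fed = 2680 × 79/21 = 10080 lbmol/h.
Fuel reacted = 0.859 × 384 → ξ = 329.9 lbmol/h.
Outlet (n = n₀ + ν ξ):
  C₃H₆: 384 − 1(329.9) = 54.14
  O₂: 2680 − 4.5(329.9) = 1196
  N₂: 10080 (inert)
  CO₂: 0 + 3(329.9) = 989.6
  H₂O: 0 + 3(329.9) = 989.6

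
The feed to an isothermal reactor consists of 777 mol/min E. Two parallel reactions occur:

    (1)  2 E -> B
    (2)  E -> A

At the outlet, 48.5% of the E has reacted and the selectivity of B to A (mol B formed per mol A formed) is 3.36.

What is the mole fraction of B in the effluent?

Conversion of E: E consumed = 0.485 × 777 = 376.8 mol/min = 2ξ₁ + 1ξ₂.
Selectivity: 1ξ₁ / (1ξ₂) = 3.36 → ξ₁ = 3.36 ξ₂.
Substitute: (2·3.36 + 1) ξ₂ = 376.8 → ξ₂ = 48.81 mol/min, ξ₁ = 164 mol/min.
Outlet amounts (n = n₀ + Σ ν·ξ):
  E: 777 − 2(164) − 1(48.81) = 400.2
  B: 0 + 1(164) = 164
  A: 0 + 1(48.81) = 48.81
Total out = 613 mol/min; y_B = 164 / 613 = 0.2676.

0.268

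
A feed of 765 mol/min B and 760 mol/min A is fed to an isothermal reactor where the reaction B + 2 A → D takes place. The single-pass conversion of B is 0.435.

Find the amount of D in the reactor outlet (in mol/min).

333 mol/min

B reacted = 0.435 × 765 = 332.8 mol/min; ν_B = −1, so ξ = 332.8/1 = 332.8 mol/min.
Outlet amounts (n = n₀ + ν ξ):
  B: 765 − 1(332.8) = 432.2
  A: 760 − 2(332.8) = 94.45
  D: 0 + 1(332.8) = 332.8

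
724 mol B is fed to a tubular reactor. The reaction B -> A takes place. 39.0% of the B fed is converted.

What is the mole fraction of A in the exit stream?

0.39

B reacted = 0.39 × 724 = 282.4 mol; ν_B = −1, so ξ = 282.4/1 = 282.4 mol.
Outlet amounts (n = n₀ + ν ξ):
  B: 724 − 1(282.4) = 441.6
  A: 0 + 1(282.4) = 282.4
Total out = 724 mol; y_A = 282.4 / 724 = 0.39.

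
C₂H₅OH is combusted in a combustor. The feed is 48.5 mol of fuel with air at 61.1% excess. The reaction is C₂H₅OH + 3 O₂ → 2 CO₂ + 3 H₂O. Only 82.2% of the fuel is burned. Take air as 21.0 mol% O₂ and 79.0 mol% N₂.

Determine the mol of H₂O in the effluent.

Stoichiometric O₂ = 3 × 48.5 = 145.5 mol; O₂ fed = 145.5 × 1.611 = 234.4 mol.
N₂ fed = 234.4 × 79/21 = 881.8 mol.
Fuel reacted = 0.822 × 48.5 → ξ = 39.87 mol.
Outlet (n = n₀ + ν ξ):
  C₂H₅OH: 48.5 − 1(39.87) = 8.633
  O₂: 234.4 − 3(39.87) = 114.8
  N₂: 881.8 (inert)
  CO₂: 0 + 2(39.87) = 79.73
  H₂O: 0 + 3(39.87) = 119.6

120 mol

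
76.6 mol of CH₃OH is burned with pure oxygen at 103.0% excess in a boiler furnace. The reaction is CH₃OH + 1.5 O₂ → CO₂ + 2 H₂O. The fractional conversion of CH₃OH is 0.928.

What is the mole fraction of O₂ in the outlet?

Stoichiometric O₂ = 1.5 × 76.6 = 114.9 mol; O₂ fed = 114.9 × 2.030 = 233.2 mol.
Fuel reacted = 0.928 × 76.6 → ξ = 71.08 mol.
Outlet (n = n₀ + ν ξ):
  CH₃OH: 76.6 − 1(71.08) = 5.515
  O₂: 233.2 − 1.5(71.08) = 126.6
  CO₂: 0 + 1(71.08) = 71.08
  H₂O: 0 + 2(71.08) = 142.2
Total out = 345.4 mol; y_O₂ = 126.6 / 345.4 = 0.3666.

0.367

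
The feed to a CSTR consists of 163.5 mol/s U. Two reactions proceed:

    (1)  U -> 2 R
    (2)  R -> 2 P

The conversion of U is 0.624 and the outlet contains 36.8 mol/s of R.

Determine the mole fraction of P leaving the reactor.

0.773

Conversion of U: U consumed = 1ξ₁ = 0.624 × 163.5 → ξ₁ = 102 mol/s.
R balance: n_R = 0 + 2ξ₁ − 1ξ₂ = 36.8 → ξ₂ = (2·102 − 36.8)/1 = 167.2 mol/s.
Outlet amounts (n = n₀ + Σ ν·ξ):
  U: 163.5 − 1(102) = 61.48
  R: 0 + 2(102) − 1(167.2) = 36.8
  P: 0 + 2(167.2) = 334.5
Total out = 432.8 mol/s; y_P = 334.5 / 432.8 = 0.7729.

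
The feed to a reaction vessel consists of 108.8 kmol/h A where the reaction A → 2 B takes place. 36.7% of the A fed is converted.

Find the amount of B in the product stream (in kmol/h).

A reacted = 0.367 × 108.8 = 39.93 kmol/h; ν_A = −1, so ξ = 39.93/1 = 39.93 kmol/h.
Outlet amounts (n = n₀ + ν ξ):
  A: 108.8 − 1(39.93) = 68.87
  B: 0 + 2(39.93) = 79.86

79.9 kmol/h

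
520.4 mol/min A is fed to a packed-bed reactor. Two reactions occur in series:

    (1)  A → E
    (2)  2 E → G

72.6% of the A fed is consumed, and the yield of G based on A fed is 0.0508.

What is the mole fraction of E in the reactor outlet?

Conversion of A: A consumed = 1ξ₁ = 0.726 × 520.4 → ξ₁ = 377.8 mol/min.
Yield of G: 1ξ₂ / 520.4 = 0.0508 → ξ₂ = 26.44 mol/min.
Outlet amounts (n = n₀ + Σ ν·ξ):
  A: 520.4 − 1(377.8) = 142.6
  E: 0 + 1(377.8) − 2(26.44) = 324.9
  G: 0 + 1(26.44) = 26.44
Total out = 494 mol/min; y_E = 324.9 / 494 = 0.6578.

0.658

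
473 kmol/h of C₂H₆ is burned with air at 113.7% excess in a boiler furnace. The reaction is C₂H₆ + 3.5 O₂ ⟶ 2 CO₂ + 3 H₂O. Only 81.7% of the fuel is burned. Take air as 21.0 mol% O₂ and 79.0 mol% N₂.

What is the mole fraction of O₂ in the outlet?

0.125

Stoichiometric O₂ = 3.5 × 473 = 1656 kmol/h; O₂ fed = 1656 × 2.137 = 3538 kmol/h.
N₂ fed = 3538 × 79/21 = 13310 kmol/h.
Fuel reacted = 0.817 × 473 → ξ = 386.4 kmol/h.
Outlet (n = n₀ + ν ξ):
  C₂H₆: 473 − 1(386.4) = 86.56
  O₂: 3538 − 3.5(386.4) = 2185
  N₂: 13310 (inert)
  CO₂: 0 + 2(386.4) = 772.9
  H₂O: 0 + 3(386.4) = 1159
Total out = 17510 kmol/h; y_O₂ = 2185 / 17510 = 0.1248.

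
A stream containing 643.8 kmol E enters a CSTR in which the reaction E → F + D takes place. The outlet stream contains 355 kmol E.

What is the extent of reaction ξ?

For E: n = n₀ − 1ξ → 355 = 643.8 − 1ξ, giving ξ = 288.8 kmol.
Outlet amounts (n = n₀ + ν ξ):
  E: 643.8 − 1(288.8) = 355
  F: 0 + 1(288.8) = 288.8
  D: 0 + 1(288.8) = 288.8

ξ = 289 kmol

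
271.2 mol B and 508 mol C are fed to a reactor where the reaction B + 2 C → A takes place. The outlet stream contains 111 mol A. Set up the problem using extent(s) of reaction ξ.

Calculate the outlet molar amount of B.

160 mol

For A: n = n₀ + 1ξ → 111 = 0 + 1ξ, giving ξ = 111 mol.
Outlet amounts (n = n₀ + ν ξ):
  B: 271.2 − 1(111) = 160.2
  C: 508 − 2(111) = 286
  A: 0 + 1(111) = 111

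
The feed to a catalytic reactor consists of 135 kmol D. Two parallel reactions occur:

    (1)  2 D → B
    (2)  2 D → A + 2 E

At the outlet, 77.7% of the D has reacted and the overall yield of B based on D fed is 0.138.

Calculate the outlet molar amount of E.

Yield of B: 1ξ₁ / 135 = 0.138 → ξ₁ = 18.63 kmol.
Conversion of D: 2ξ₁ + 2ξ₂ = 0.777 × 135 = 104.9 → ξ₂ = 33.82 kmol.
Outlet amounts (n = n₀ + Σ ν·ξ):
  D: 135 − 2(18.63) − 2(33.82) = 30.1
  B: 0 + 1(18.63) = 18.63
  A: 0 + 1(33.82) = 33.82
  E: 0 + 2(33.82) = 67.64

67.6 kmol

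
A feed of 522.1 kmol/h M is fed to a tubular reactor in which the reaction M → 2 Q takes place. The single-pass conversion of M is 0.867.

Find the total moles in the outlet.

M reacted = 0.867 × 522.1 = 452.7 kmol/h; ν_M = −1, so ξ = 452.7/1 = 452.7 kmol/h.
Outlet amounts (n = n₀ + ν ξ):
  M: 522.1 − 1(452.7) = 69.44
  Q: 0 + 2(452.7) = 905.3
Total out = 69.44 + 905.3 = 974.8 kmol/h.

975 kmol/h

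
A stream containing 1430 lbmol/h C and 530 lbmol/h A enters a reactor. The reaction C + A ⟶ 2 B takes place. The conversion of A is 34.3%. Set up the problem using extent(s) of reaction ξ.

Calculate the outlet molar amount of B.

364 lbmol/h

A reacted = 0.343 × 530 = 181.8 lbmol/h; ν_A = −1, so ξ = 181.8/1 = 181.8 lbmol/h.
Outlet amounts (n = n₀ + ν ξ):
  C: 1430 − 1(181.8) = 1248
  A: 530 − 1(181.8) = 348.2
  B: 0 + 2(181.8) = 363.6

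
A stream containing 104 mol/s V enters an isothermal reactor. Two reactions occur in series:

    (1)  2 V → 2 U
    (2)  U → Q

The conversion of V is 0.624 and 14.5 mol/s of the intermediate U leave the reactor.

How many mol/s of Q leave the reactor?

50.4 mol/s

Conversion of V: V consumed = 2ξ₁ = 0.624 × 104 → ξ₁ = 32.45 mol/s.
U balance: n_U = 0 + 2ξ₁ − 1ξ₂ = 14.5 → ξ₂ = (2·32.45 − 14.5)/1 = 50.4 mol/s.
Outlet amounts (n = n₀ + Σ ν·ξ):
  V: 104 − 2(32.45) = 39.1
  U: 0 + 2(32.45) − 1(50.4) = 14.5
  Q: 0 + 1(50.4) = 50.4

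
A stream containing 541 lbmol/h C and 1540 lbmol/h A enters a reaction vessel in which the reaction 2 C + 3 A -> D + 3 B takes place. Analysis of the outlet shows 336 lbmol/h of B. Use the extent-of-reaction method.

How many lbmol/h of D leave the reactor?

For B: n = n₀ + 3ξ → 336 = 0 + 3ξ, giving ξ = 112 lbmol/h.
Outlet amounts (n = n₀ + ν ξ):
  C: 541 − 2(112) = 317
  A: 1540 − 3(112) = 1204
  D: 0 + 1(112) = 112
  B: 0 + 3(112) = 336

112 lbmol/h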